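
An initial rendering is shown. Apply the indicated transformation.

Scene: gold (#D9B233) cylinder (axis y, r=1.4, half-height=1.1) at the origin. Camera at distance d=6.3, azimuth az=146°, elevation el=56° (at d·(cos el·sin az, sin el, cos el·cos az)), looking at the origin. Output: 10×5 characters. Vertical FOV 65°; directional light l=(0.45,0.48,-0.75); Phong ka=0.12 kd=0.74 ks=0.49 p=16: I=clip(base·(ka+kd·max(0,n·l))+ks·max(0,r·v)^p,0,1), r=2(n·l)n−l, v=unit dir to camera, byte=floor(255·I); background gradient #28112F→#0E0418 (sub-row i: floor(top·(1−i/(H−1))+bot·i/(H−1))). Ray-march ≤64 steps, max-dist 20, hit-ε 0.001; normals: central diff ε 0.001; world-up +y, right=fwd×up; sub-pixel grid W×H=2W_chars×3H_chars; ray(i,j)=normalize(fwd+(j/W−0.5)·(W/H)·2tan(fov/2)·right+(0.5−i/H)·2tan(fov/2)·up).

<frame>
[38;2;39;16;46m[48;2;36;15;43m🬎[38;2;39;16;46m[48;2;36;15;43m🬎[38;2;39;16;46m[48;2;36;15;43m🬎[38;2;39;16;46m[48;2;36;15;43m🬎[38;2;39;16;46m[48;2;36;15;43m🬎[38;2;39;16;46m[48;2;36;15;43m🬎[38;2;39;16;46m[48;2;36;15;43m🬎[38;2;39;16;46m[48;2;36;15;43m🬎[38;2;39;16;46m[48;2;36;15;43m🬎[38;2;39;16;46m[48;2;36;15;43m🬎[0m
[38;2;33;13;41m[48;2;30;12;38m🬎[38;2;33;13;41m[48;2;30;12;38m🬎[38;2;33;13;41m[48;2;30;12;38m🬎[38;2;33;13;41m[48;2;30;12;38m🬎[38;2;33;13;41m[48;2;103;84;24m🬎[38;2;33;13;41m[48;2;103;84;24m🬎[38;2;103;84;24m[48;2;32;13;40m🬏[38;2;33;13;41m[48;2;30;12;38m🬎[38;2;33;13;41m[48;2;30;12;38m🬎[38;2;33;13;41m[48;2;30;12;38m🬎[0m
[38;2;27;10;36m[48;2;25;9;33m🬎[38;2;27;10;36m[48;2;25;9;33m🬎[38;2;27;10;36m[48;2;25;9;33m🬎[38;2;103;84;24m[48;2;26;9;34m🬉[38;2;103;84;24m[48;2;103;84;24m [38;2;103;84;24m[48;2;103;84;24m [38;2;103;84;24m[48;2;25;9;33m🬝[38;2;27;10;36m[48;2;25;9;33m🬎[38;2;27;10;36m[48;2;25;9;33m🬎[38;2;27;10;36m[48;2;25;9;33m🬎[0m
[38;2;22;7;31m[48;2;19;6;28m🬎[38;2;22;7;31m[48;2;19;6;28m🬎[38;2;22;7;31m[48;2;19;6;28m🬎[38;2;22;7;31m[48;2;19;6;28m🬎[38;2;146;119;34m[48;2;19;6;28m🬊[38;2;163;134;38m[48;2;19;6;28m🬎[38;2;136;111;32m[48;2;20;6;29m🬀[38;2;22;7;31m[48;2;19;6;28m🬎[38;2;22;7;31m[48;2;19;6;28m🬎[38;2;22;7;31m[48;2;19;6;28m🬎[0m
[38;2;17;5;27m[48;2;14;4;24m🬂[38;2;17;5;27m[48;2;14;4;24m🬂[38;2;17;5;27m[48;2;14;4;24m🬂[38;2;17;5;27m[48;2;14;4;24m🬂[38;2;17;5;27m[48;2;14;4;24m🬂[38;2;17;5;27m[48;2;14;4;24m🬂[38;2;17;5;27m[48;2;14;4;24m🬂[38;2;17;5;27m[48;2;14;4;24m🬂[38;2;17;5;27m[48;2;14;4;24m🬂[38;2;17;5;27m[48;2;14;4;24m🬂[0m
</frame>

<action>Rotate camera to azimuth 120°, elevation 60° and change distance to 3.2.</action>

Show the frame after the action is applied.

<frame>
[38;2;39;16;46m[48;2;36;15;43m🬎[38;2;39;16;46m[48;2;36;15;43m🬎[38;2;38;16;45m[48;2;103;84;24m🬝[38;2;39;16;46m[48;2;103;84;24m🬆[38;2;40;17;47m[48;2;103;84;24m🬂[38;2;40;17;47m[48;2;103;84;24m🬂[38;2;40;17;47m[48;2;103;84;24m🬂[38;2;39;16;46m[48;2;103;84;24m🬎[38;2;39;16;46m[48;2;36;15;43m🬎[38;2;39;16;46m[48;2;36;15;43m🬎[0m
[38;2;33;13;41m[48;2;30;12;38m🬎[38;2;103;84;24m[48;2;32;13;40m🬦[38;2;103;84;24m[48;2;103;84;24m [38;2;103;84;24m[48;2;103;84;24m [38;2;103;84;24m[48;2;103;84;24m [38;2;103;84;24m[48;2;103;84;24m [38;2;103;84;24m[48;2;103;84;24m [38;2;103;84;24m[48;2;103;84;24m [38;2;103;84;24m[48;2;34;14;42m🬺[38;2;33;13;41m[48;2;30;12;38m🬎[0m
[38;2;27;10;36m[48;2;25;9;33m🬎[38;2;103;84;24m[48;2;26;10;35m▐[38;2;103;84;24m[48;2;103;84;24m [38;2;103;84;24m[48;2;103;84;24m [38;2;103;84;24m[48;2;103;84;24m [38;2;103;84;24m[48;2;103;84;24m [38;2;103;84;24m[48;2;103;84;24m [38;2;103;84;24m[48;2;103;84;24m [38;2;103;84;24m[48;2;103;84;24m [38;2;27;10;36m[48;2;25;9;33m🬎[0m
[38;2;22;7;31m[48;2;19;6;28m🬎[38;2;103;84;24m[48;2;20;6;29m🬁[38;2;103;84;24m[48;2;19;6;28m🬬[38;2;103;84;24m[48;2;103;84;24m [38;2;103;84;24m[48;2;103;84;24m [38;2;103;84;24m[48;2;103;84;24m [38;2;103;84;24m[48;2;103;84;24m [38;2;103;84;24m[48;2;103;84;24m [38;2;103;84;24m[48;2;19;6;28m🬆[38;2;22;7;31m[48;2;19;6;28m🬎[0m
[38;2;17;5;27m[48;2;14;4;24m🬂[38;2;17;5;27m[48;2;14;4;24m🬂[38;2;17;5;27m[48;2;14;4;24m🬂[38;2;103;84;24m[48;2;15;4;25m🬁[38;2;114;93;26m[48;2;14;4;24m🬊[38;2;127;104;29m[48;2;14;4;24m🬎[38;2;103;84;24m[48;2;14;4;24m🬂[38;2;17;5;27m[48;2;14;4;24m🬂[38;2;17;5;27m[48;2;14;4;24m🬂[38;2;17;5;27m[48;2;14;4;24m🬂[0m
</frame>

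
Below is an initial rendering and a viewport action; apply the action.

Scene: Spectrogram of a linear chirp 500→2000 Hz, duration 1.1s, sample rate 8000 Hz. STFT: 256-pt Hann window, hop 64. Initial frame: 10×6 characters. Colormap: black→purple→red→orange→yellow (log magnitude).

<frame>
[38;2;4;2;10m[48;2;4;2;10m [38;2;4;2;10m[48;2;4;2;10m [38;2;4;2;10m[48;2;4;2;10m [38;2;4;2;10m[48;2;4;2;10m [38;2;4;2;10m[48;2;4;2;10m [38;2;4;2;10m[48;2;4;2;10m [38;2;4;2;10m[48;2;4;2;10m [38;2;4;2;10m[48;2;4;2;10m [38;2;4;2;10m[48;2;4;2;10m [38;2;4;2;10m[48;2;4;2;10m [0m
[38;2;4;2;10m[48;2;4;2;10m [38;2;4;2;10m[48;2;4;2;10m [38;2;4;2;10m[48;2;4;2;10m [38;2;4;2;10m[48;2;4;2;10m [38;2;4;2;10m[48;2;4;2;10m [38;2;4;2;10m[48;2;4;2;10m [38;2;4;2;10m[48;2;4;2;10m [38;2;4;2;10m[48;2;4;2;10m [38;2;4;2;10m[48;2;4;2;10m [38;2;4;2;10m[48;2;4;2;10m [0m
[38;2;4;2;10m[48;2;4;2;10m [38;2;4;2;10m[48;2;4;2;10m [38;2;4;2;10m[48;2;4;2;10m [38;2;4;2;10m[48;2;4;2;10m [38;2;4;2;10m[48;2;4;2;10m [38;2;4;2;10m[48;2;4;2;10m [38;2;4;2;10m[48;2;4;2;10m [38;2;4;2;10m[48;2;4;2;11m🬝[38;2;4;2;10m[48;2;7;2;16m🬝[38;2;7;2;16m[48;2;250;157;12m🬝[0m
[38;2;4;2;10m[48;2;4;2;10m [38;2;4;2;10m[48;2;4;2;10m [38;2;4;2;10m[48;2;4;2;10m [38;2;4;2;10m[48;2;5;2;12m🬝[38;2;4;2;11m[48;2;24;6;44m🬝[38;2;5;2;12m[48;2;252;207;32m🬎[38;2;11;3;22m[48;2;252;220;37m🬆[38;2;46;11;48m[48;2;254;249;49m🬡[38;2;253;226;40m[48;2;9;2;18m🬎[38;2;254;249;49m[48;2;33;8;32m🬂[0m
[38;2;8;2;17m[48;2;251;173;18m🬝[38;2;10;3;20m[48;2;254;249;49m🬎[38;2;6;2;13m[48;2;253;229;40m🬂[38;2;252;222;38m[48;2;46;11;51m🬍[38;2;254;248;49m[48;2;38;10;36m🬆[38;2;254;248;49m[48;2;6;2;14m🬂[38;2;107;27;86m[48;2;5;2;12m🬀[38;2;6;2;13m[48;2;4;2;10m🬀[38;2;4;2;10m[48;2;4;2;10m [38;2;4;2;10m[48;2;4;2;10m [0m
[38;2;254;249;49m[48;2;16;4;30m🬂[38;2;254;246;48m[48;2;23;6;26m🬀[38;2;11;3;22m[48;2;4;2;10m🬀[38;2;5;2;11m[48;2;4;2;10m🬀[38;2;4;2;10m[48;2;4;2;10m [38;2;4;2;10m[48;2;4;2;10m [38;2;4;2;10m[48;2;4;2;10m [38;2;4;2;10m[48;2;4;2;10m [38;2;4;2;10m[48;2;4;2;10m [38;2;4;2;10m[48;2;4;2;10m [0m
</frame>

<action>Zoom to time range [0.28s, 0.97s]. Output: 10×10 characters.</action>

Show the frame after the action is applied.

<frame>
[38;2;4;2;10m[48;2;4;2;10m [38;2;4;2;10m[48;2;4;2;10m [38;2;4;2;10m[48;2;4;2;10m [38;2;4;2;10m[48;2;4;2;10m [38;2;4;2;10m[48;2;4;2;10m [38;2;4;2;10m[48;2;4;2;10m [38;2;4;2;10m[48;2;4;2;10m [38;2;4;2;10m[48;2;4;2;10m [38;2;4;2;10m[48;2;4;2;10m [38;2;4;2;10m[48;2;4;2;10m [0m
[38;2;4;2;10m[48;2;4;2;10m [38;2;4;2;10m[48;2;4;2;10m [38;2;4;2;10m[48;2;4;2;10m [38;2;4;2;10m[48;2;4;2;10m [38;2;4;2;10m[48;2;4;2;10m [38;2;4;2;10m[48;2;4;2;10m [38;2;4;2;10m[48;2;4;2;10m [38;2;4;2;10m[48;2;4;2;10m [38;2;4;2;10m[48;2;4;2;10m [38;2;4;2;10m[48;2;4;2;10m [0m
[38;2;4;2;10m[48;2;4;2;10m [38;2;4;2;10m[48;2;4;2;10m [38;2;4;2;10m[48;2;4;2;10m [38;2;4;2;10m[48;2;4;2;10m [38;2;4;2;10m[48;2;4;2;10m [38;2;4;2;10m[48;2;4;2;10m [38;2;4;2;10m[48;2;4;2;10m [38;2;4;2;10m[48;2;4;2;10m [38;2;4;2;10m[48;2;4;2;10m [38;2;4;2;10m[48;2;4;2;10m [0m
[38;2;4;2;10m[48;2;4;2;10m [38;2;4;2;10m[48;2;4;2;10m [38;2;4;2;10m[48;2;4;2;10m [38;2;4;2;10m[48;2;4;2;10m [38;2;4;2;10m[48;2;4;2;10m [38;2;4;2;10m[48;2;4;2;10m [38;2;4;2;10m[48;2;4;2;10m [38;2;4;2;10m[48;2;4;2;10m [38;2;4;2;10m[48;2;4;2;10m [38;2;4;2;10m[48;2;4;2;10m [0m
[38;2;4;2;10m[48;2;4;2;10m [38;2;4;2;10m[48;2;4;2;10m [38;2;4;2;10m[48;2;4;2;10m [38;2;4;2;10m[48;2;4;2;10m [38;2;4;2;10m[48;2;4;2;10m [38;2;4;2;10m[48;2;4;2;10m [38;2;4;2;10m[48;2;4;2;10m [38;2;4;2;10m[48;2;4;2;10m [38;2;4;2;10m[48;2;4;2;11m🬝[38;2;4;2;10m[48;2;5;2;12m🬎[0m
[38;2;4;2;10m[48;2;4;2;10m [38;2;4;2;10m[48;2;4;2;10m [38;2;4;2;10m[48;2;4;2;10m [38;2;4;2;10m[48;2;4;2;10m [38;2;4;2;10m[48;2;5;2;11m🬝[38;2;4;2;10m[48;2;7;2;15m🬝[38;2;5;2;12m[48;2;26;6;47m🬝[38;2;30;8;29m[48;2;253;217;36m🬝[38;2;48;12;40m[48;2;254;249;49m🬎[38;2;26;6;47m[48;2;253;235;43m🬂[0m
[38;2;4;2;10m[48;2;6;2;13m🬝[38;2;4;2;10m[48;2;8;2;17m🬎[38;2;9;3;20m[48;2;133;34;84m🬝[38;2;13;3;25m[48;2;253;236;44m🬎[38;2;64;16;41m[48;2;254;248;49m🬆[38;2;48;11;83m[48;2;250;198;32m🬟[38;2;249;217;44m[48;2;12;3;24m🬎[38;2;254;248;49m[48;2;15;4;30m🬂[38;2;253;228;41m[48;2;33;9;27m🬀[38;2;28;7;51m[48;2;5;2;12m🬀[0m
[38;2;16;4;31m[48;2;251;222;40m🬂[38;2;253;234;43m[48;2;57;13;65m🬍[38;2;254;244;47m[48;2;59;15;38m🬆[38;2;253;235;43m[48;2;12;3;24m🬂[38;2;130;33;84m[48;2;9;2;19m🬀[38;2;8;2;17m[48;2;4;2;10m🬂[38;2;5;2;11m[48;2;4;2;10m🬂[38;2;4;2;11m[48;2;4;2;10m🬀[38;2;4;2;10m[48;2;4;2;10m [38;2;4;2;10m[48;2;4;2;10m [0m
[38;2;11;3;23m[48;2;4;2;10m🬂[38;2;5;2;13m[48;2;4;2;10m🬂[38;2;4;2;11m[48;2;4;2;10m🬂[38;2;4;2;10m[48;2;4;2;10m [38;2;4;2;10m[48;2;4;2;10m [38;2;4;2;10m[48;2;4;2;10m [38;2;4;2;10m[48;2;4;2;10m [38;2;4;2;10m[48;2;4;2;10m [38;2;4;2;10m[48;2;4;2;10m [38;2;4;2;10m[48;2;4;2;10m [0m
[38;2;4;2;10m[48;2;4;2;10m [38;2;4;2;10m[48;2;4;2;10m [38;2;4;2;10m[48;2;4;2;10m [38;2;4;2;10m[48;2;4;2;10m [38;2;4;2;10m[48;2;4;2;10m [38;2;4;2;10m[48;2;4;2;10m [38;2;4;2;10m[48;2;4;2;10m [38;2;4;2;10m[48;2;4;2;10m [38;2;4;2;10m[48;2;4;2;10m [38;2;4;2;10m[48;2;4;2;10m [0m
</frame>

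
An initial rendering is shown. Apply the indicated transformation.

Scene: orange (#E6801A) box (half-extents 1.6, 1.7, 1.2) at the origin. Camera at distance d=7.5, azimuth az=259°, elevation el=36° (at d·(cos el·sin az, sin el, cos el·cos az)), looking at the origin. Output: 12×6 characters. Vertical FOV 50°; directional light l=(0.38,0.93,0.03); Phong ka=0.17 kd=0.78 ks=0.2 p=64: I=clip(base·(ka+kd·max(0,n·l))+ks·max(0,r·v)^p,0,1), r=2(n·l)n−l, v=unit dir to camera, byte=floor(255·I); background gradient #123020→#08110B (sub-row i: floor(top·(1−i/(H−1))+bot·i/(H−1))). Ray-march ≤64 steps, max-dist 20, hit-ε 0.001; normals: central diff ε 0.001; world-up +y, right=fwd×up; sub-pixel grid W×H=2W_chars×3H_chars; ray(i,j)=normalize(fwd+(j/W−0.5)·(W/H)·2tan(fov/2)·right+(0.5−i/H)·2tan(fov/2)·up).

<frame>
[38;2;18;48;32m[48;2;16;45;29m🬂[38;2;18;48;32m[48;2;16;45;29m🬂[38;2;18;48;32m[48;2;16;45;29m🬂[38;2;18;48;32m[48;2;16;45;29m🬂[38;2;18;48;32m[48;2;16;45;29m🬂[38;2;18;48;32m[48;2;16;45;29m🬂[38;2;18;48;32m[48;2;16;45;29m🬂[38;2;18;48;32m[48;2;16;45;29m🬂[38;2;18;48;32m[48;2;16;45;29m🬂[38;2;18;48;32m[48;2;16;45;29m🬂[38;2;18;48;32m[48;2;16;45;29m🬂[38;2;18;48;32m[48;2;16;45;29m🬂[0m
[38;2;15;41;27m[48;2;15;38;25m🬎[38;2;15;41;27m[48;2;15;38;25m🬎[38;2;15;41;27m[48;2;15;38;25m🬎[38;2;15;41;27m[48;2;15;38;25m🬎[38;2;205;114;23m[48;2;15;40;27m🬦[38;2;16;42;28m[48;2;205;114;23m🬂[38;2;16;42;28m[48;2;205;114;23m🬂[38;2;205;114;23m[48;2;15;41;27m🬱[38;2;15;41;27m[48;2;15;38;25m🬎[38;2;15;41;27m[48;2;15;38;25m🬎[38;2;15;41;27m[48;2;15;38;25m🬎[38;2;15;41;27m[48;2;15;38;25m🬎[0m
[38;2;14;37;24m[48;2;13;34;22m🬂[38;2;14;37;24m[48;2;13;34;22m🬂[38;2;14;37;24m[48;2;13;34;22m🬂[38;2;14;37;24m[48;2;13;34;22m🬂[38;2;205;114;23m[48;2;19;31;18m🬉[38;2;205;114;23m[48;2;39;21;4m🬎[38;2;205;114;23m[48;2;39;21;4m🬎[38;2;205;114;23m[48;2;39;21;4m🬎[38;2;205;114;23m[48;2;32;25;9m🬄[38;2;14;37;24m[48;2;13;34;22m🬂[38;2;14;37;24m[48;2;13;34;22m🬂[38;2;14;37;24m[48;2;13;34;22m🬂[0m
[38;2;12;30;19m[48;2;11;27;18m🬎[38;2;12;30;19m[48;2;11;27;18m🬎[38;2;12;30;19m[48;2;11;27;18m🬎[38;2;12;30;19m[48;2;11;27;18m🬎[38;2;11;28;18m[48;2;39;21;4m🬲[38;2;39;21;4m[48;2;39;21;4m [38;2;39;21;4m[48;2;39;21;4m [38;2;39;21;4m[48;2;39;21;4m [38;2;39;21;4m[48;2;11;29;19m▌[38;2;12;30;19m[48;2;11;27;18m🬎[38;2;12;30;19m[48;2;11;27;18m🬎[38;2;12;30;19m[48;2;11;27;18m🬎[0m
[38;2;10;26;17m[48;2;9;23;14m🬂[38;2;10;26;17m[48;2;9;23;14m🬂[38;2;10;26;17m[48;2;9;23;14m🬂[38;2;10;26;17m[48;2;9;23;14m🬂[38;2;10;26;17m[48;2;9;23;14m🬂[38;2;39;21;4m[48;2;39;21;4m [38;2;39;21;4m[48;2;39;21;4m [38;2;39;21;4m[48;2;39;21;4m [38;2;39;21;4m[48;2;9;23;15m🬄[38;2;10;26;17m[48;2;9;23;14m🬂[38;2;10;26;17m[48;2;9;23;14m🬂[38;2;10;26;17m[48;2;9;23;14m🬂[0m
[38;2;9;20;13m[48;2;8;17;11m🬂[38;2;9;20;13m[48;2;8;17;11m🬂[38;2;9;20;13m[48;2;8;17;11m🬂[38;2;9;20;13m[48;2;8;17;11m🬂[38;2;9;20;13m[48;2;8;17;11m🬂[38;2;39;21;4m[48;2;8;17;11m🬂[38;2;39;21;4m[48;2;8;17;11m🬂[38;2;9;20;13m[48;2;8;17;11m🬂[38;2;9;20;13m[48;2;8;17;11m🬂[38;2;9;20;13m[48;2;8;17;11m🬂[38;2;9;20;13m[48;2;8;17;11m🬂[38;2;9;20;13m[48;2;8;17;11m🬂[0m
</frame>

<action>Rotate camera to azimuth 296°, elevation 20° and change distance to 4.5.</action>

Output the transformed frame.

<frame>
[38;2;17;46;30m[48;2;39;21;4m🬕[38;2;18;48;32m[48;2;39;21;4m🬂[38;2;18;48;32m[48;2;39;21;4m🬂[38;2;18;48;32m[48;2;39;21;4m🬂[38;2;18;48;32m[48;2;39;21;4m🬂[38;2;18;48;32m[48;2;39;21;4m🬂[38;2;18;48;32m[48;2;39;21;4m🬂[38;2;18;48;32m[48;2;39;21;4m🬂[38;2;18;48;32m[48;2;44;24;5m🬂[38;2;17;47;31m[48;2;44;24;5m🬊[38;2;18;48;32m[48;2;16;45;29m🬂[38;2;18;48;32m[48;2;16;45;29m🬂[0m
[38;2;15;41;27m[48;2;15;38;25m🬎[38;2;39;21;4m[48;2;39;21;4m [38;2;39;21;4m[48;2;39;21;4m [38;2;39;21;4m[48;2;39;21;4m [38;2;39;21;4m[48;2;39;21;4m [38;2;39;21;4m[48;2;39;21;4m [38;2;39;21;4m[48;2;39;21;4m [38;2;39;21;4m[48;2;39;21;4m [38;2;44;24;5m[48;2;44;24;5m [38;2;44;24;5m[48;2;15;40;26m▌[38;2;15;41;27m[48;2;15;38;25m🬎[38;2;15;41;27m[48;2;15;38;25m🬎[0m
[38;2;14;37;24m[48;2;13;34;22m🬂[38;2;39;21;4m[48;2;13;33;22m🬬[38;2;39;21;4m[48;2;39;21;4m [38;2;39;21;4m[48;2;39;21;4m [38;2;39;21;4m[48;2;39;21;4m [38;2;39;21;4m[48;2;39;21;4m [38;2;39;21;4m[48;2;39;21;4m [38;2;39;21;4m[48;2;39;21;4m [38;2;44;24;5m[48;2;44;24;5m [38;2;44;24;5m[48;2;13;35;23m▌[38;2;14;37;24m[48;2;13;34;22m🬂[38;2;14;37;24m[48;2;13;34;22m🬂[0m
[38;2;12;30;19m[48;2;11;27;18m🬎[38;2;11;29;19m[48;2;39;21;4m▌[38;2;39;21;4m[48;2;39;21;4m [38;2;39;21;4m[48;2;39;21;4m [38;2;39;21;4m[48;2;39;21;4m [38;2;39;21;4m[48;2;39;21;4m [38;2;39;21;4m[48;2;39;21;4m [38;2;39;21;4m[48;2;44;24;5m🬕[38;2;44;24;5m[48;2;44;24;5m [38;2;44;24;5m[48;2;11;29;19m▌[38;2;12;30;19m[48;2;11;27;18m🬎[38;2;12;30;19m[48;2;11;27;18m🬎[0m
[38;2;10;26;17m[48;2;9;23;14m🬂[38;2;9;23;15m[48;2;39;21;4m🬲[38;2;39;21;4m[48;2;39;21;4m [38;2;39;21;4m[48;2;39;21;4m [38;2;39;21;4m[48;2;39;21;4m [38;2;39;21;4m[48;2;39;21;4m [38;2;39;21;4m[48;2;39;21;4m [38;2;39;21;4m[48;2;44;24;5m▌[38;2;44;24;5m[48;2;44;24;5m [38;2;10;26;17m[48;2;9;23;14m🬂[38;2;10;26;17m[48;2;9;23;14m🬂[38;2;10;26;17m[48;2;9;23;14m🬂[0m
[38;2;9;20;13m[48;2;8;17;11m🬂[38;2;9;20;13m[48;2;8;17;11m🬂[38;2;39;21;4m[48;2;39;21;4m [38;2;39;21;4m[48;2;39;21;4m [38;2;39;21;4m[48;2;39;21;4m [38;2;39;21;4m[48;2;39;21;4m [38;2;39;21;4m[48;2;39;21;4m [38;2;39;21;4m[48;2;44;24;5m▌[38;2;44;24;5m[48;2;8;17;11m🬕[38;2;9;20;13m[48;2;8;17;11m🬂[38;2;9;20;13m[48;2;8;17;11m🬂[38;2;9;20;13m[48;2;8;17;11m🬂[0m
</frame>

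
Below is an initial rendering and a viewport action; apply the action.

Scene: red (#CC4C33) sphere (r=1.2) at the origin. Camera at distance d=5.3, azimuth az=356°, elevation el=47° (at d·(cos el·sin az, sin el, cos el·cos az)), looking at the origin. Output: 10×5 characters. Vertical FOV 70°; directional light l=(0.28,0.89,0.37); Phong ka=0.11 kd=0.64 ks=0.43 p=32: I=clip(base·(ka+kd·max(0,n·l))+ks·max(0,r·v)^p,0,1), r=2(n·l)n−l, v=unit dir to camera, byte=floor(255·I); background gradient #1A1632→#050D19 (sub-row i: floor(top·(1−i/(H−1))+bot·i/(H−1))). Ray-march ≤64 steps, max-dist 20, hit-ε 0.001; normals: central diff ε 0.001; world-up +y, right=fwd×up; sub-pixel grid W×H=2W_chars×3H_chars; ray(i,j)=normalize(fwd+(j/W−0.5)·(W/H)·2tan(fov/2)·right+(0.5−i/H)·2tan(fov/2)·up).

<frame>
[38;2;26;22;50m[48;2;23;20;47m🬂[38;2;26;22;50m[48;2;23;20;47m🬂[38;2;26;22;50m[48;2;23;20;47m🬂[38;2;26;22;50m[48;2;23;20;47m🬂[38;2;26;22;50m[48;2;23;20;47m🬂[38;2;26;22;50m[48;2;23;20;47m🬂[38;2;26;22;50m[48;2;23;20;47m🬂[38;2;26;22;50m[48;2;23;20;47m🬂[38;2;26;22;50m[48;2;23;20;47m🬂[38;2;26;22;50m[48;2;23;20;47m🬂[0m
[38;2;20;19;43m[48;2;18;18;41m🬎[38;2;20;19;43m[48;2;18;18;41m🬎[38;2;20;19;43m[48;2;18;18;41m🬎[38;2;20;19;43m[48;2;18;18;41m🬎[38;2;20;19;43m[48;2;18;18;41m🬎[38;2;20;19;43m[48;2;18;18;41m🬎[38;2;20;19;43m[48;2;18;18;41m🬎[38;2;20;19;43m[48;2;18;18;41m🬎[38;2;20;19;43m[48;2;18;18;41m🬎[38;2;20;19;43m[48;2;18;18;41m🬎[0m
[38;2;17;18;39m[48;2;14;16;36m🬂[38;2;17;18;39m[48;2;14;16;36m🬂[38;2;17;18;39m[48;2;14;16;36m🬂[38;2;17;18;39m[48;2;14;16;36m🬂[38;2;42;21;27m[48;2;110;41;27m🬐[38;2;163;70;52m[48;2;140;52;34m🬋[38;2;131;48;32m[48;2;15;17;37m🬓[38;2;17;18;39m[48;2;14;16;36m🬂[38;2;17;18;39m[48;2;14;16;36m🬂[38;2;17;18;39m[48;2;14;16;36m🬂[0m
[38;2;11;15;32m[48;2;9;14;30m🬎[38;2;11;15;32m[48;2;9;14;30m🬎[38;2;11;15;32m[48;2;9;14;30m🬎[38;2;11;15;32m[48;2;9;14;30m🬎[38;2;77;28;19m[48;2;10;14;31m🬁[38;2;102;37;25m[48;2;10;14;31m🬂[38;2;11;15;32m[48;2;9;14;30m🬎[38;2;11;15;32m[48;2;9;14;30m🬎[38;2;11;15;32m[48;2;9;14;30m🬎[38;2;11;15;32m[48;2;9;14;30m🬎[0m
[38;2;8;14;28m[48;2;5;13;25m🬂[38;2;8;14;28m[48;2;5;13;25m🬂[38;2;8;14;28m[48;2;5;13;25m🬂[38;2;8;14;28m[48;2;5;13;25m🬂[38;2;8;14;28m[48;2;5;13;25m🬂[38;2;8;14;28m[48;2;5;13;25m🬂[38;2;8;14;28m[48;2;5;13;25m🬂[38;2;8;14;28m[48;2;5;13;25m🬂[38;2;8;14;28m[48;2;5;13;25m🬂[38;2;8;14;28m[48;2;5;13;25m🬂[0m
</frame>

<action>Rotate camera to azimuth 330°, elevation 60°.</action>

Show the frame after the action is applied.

<frame>
[38;2;26;22;50m[48;2;23;20;47m🬂[38;2;26;22;50m[48;2;23;20;47m🬂[38;2;26;22;50m[48;2;23;20;47m🬂[38;2;26;22;50m[48;2;23;20;47m🬂[38;2;26;22;50m[48;2;23;20;47m🬂[38;2;26;22;50m[48;2;23;20;47m🬂[38;2;26;22;50m[48;2;23;20;47m🬂[38;2;26;22;50m[48;2;23;20;47m🬂[38;2;26;22;50m[48;2;23;20;47m🬂[38;2;26;22;50m[48;2;23;20;47m🬂[0m
[38;2;20;19;43m[48;2;18;18;41m🬎[38;2;20;19;43m[48;2;18;18;41m🬎[38;2;20;19;43m[48;2;18;18;41m🬎[38;2;20;19;43m[48;2;18;18;41m🬎[38;2;20;19;43m[48;2;18;18;41m🬎[38;2;20;19;43m[48;2;18;18;41m🬎[38;2;20;19;43m[48;2;18;18;41m🬎[38;2;20;19;43m[48;2;18;18;41m🬎[38;2;20;19;43m[48;2;18;18;41m🬎[38;2;20;19;43m[48;2;18;18;41m🬎[0m
[38;2;17;18;39m[48;2;14;16;36m🬂[38;2;17;18;39m[48;2;14;16;36m🬂[38;2;17;18;39m[48;2;14;16;36m🬂[38;2;17;18;39m[48;2;14;16;36m🬂[38;2;36;19;26m[48;2;99;36;24m🬐[38;2;174;79;61m[48;2;139;52;35m🬇[38;2;139;51;34m[48;2;15;17;37m🬓[38;2;17;18;39m[48;2;14;16;36m🬂[38;2;17;18;39m[48;2;14;16;36m🬂[38;2;17;18;39m[48;2;14;16;36m🬂[0m
[38;2;11;15;32m[48;2;9;14;30m🬎[38;2;11;15;32m[48;2;9;14;30m🬎[38;2;11;15;32m[48;2;9;14;30m🬎[38;2;11;15;32m[48;2;9;14;30m🬎[38;2;73;27;18m[48;2;10;14;31m🬁[38;2;106;39;26m[48;2;10;14;31m🬂[38;2;11;15;32m[48;2;9;14;30m🬎[38;2;11;15;32m[48;2;9;14;30m🬎[38;2;11;15;32m[48;2;9;14;30m🬎[38;2;11;15;32m[48;2;9;14;30m🬎[0m
[38;2;8;14;28m[48;2;5;13;25m🬂[38;2;8;14;28m[48;2;5;13;25m🬂[38;2;8;14;28m[48;2;5;13;25m🬂[38;2;8;14;28m[48;2;5;13;25m🬂[38;2;8;14;28m[48;2;5;13;25m🬂[38;2;8;14;28m[48;2;5;13;25m🬂[38;2;8;14;28m[48;2;5;13;25m🬂[38;2;8;14;28m[48;2;5;13;25m🬂[38;2;8;14;28m[48;2;5;13;25m🬂[38;2;8;14;28m[48;2;5;13;25m🬂[0m
</frame>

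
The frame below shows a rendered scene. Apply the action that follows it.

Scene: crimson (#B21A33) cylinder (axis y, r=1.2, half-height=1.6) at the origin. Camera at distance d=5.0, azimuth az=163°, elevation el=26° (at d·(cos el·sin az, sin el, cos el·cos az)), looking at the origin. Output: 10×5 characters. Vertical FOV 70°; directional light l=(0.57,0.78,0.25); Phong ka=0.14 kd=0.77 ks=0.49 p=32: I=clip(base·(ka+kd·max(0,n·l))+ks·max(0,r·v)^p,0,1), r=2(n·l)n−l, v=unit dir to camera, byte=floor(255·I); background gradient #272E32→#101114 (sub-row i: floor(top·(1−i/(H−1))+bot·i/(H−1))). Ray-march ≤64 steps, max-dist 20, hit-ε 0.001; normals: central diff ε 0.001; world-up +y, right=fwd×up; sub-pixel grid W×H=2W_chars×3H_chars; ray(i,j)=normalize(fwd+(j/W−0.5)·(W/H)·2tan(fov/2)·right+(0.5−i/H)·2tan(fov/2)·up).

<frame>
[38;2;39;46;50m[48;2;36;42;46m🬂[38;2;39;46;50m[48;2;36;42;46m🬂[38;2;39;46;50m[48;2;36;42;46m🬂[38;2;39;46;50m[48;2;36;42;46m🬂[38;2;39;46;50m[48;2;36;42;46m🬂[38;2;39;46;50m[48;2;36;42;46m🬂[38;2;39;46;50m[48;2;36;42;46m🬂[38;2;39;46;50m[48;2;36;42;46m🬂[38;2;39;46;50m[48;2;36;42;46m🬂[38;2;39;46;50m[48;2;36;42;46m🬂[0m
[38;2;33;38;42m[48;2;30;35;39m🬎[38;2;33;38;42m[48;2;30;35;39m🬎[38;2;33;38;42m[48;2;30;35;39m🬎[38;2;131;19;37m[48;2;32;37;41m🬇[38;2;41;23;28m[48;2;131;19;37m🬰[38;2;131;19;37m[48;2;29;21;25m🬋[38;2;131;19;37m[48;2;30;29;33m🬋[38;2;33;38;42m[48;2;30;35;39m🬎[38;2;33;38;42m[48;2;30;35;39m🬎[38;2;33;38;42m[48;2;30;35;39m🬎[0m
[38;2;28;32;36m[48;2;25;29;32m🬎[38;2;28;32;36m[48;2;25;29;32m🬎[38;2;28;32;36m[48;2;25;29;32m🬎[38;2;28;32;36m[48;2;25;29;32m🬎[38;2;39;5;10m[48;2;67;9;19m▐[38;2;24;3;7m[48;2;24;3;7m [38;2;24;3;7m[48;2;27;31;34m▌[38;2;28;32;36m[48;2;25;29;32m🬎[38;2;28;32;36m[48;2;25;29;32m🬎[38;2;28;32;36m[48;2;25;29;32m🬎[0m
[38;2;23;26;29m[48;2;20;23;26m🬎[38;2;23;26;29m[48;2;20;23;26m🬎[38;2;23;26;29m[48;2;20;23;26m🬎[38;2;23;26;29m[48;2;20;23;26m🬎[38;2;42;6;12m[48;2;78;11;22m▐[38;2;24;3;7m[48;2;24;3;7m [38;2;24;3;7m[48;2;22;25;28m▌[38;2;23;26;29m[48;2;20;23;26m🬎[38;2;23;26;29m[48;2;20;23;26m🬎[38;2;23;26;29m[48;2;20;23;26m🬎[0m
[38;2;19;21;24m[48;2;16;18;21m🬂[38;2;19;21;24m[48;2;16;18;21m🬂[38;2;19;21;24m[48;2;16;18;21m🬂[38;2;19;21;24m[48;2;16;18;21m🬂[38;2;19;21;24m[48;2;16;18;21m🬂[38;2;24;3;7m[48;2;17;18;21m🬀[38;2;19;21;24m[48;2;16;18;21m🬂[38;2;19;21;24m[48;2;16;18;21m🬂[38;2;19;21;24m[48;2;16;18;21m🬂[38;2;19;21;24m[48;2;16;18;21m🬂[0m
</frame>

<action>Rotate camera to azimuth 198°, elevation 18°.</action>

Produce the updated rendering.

<frame>
[38;2;39;46;50m[48;2;36;42;46m🬂[38;2;39;46;50m[48;2;36;42;46m🬂[38;2;39;46;50m[48;2;36;42;46m🬂[38;2;39;46;50m[48;2;36;42;46m🬂[38;2;39;46;50m[48;2;36;42;46m🬂[38;2;39;46;50m[48;2;36;42;46m🬂[38;2;39;46;50m[48;2;36;42;46m🬂[38;2;39;46;50m[48;2;36;42;46m🬂[38;2;39;46;50m[48;2;36;42;46m🬂[38;2;39;46;50m[48;2;36;42;46m🬂[0m
[38;2;33;38;42m[48;2;30;35;39m🬎[38;2;33;38;42m[48;2;30;35;39m🬎[38;2;33;38;42m[48;2;30;35;39m🬎[38;2;33;38;42m[48;2;30;35;39m🬎[38;2;34;39;43m[48;2;24;3;7m🬂[38;2;34;39;43m[48;2;24;3;7m🬂[38;2;32;37;41m[48;2;24;3;7m🬨[38;2;33;38;42m[48;2;30;35;39m🬎[38;2;33;38;42m[48;2;30;35;39m🬎[38;2;33;38;42m[48;2;30;35;39m🬎[0m
[38;2;28;32;36m[48;2;25;29;32m🬎[38;2;28;32;36m[48;2;25;29;32m🬎[38;2;28;32;36m[48;2;25;29;32m🬎[38;2;28;32;36m[48;2;25;29;32m🬎[38;2;24;3;7m[48;2;24;3;7m [38;2;24;3;7m[48;2;24;3;7m [38;2;24;3;7m[48;2;27;31;34m▌[38;2;28;32;36m[48;2;25;29;32m🬎[38;2;28;32;36m[48;2;25;29;32m🬎[38;2;28;32;36m[48;2;25;29;32m🬎[0m
[38;2;23;26;29m[48;2;20;23;26m🬎[38;2;23;26;29m[48;2;20;23;26m🬎[38;2;23;26;29m[48;2;20;23;26m🬎[38;2;23;26;29m[48;2;20;23;26m🬎[38;2;24;3;7m[48;2;31;4;8m🬬[38;2;24;3;7m[48;2;24;3;7m [38;2;24;3;7m[48;2;22;25;28m▌[38;2;23;26;29m[48;2;20;23;26m🬎[38;2;23;26;29m[48;2;20;23;26m🬎[38;2;23;26;29m[48;2;20;23;26m🬎[0m
[38;2;19;21;24m[48;2;16;18;21m🬂[38;2;19;21;24m[48;2;16;18;21m🬂[38;2;19;21;24m[48;2;16;18;21m🬂[38;2;19;21;24m[48;2;16;18;21m🬂[38;2;17;18;21m[48;2;24;3;7m🬺[38;2;24;3;7m[48;2;16;18;21m🬂[38;2;19;21;24m[48;2;16;18;21m🬂[38;2;19;21;24m[48;2;16;18;21m🬂[38;2;19;21;24m[48;2;16;18;21m🬂[38;2;19;21;24m[48;2;16;18;21m🬂[0m
</frame>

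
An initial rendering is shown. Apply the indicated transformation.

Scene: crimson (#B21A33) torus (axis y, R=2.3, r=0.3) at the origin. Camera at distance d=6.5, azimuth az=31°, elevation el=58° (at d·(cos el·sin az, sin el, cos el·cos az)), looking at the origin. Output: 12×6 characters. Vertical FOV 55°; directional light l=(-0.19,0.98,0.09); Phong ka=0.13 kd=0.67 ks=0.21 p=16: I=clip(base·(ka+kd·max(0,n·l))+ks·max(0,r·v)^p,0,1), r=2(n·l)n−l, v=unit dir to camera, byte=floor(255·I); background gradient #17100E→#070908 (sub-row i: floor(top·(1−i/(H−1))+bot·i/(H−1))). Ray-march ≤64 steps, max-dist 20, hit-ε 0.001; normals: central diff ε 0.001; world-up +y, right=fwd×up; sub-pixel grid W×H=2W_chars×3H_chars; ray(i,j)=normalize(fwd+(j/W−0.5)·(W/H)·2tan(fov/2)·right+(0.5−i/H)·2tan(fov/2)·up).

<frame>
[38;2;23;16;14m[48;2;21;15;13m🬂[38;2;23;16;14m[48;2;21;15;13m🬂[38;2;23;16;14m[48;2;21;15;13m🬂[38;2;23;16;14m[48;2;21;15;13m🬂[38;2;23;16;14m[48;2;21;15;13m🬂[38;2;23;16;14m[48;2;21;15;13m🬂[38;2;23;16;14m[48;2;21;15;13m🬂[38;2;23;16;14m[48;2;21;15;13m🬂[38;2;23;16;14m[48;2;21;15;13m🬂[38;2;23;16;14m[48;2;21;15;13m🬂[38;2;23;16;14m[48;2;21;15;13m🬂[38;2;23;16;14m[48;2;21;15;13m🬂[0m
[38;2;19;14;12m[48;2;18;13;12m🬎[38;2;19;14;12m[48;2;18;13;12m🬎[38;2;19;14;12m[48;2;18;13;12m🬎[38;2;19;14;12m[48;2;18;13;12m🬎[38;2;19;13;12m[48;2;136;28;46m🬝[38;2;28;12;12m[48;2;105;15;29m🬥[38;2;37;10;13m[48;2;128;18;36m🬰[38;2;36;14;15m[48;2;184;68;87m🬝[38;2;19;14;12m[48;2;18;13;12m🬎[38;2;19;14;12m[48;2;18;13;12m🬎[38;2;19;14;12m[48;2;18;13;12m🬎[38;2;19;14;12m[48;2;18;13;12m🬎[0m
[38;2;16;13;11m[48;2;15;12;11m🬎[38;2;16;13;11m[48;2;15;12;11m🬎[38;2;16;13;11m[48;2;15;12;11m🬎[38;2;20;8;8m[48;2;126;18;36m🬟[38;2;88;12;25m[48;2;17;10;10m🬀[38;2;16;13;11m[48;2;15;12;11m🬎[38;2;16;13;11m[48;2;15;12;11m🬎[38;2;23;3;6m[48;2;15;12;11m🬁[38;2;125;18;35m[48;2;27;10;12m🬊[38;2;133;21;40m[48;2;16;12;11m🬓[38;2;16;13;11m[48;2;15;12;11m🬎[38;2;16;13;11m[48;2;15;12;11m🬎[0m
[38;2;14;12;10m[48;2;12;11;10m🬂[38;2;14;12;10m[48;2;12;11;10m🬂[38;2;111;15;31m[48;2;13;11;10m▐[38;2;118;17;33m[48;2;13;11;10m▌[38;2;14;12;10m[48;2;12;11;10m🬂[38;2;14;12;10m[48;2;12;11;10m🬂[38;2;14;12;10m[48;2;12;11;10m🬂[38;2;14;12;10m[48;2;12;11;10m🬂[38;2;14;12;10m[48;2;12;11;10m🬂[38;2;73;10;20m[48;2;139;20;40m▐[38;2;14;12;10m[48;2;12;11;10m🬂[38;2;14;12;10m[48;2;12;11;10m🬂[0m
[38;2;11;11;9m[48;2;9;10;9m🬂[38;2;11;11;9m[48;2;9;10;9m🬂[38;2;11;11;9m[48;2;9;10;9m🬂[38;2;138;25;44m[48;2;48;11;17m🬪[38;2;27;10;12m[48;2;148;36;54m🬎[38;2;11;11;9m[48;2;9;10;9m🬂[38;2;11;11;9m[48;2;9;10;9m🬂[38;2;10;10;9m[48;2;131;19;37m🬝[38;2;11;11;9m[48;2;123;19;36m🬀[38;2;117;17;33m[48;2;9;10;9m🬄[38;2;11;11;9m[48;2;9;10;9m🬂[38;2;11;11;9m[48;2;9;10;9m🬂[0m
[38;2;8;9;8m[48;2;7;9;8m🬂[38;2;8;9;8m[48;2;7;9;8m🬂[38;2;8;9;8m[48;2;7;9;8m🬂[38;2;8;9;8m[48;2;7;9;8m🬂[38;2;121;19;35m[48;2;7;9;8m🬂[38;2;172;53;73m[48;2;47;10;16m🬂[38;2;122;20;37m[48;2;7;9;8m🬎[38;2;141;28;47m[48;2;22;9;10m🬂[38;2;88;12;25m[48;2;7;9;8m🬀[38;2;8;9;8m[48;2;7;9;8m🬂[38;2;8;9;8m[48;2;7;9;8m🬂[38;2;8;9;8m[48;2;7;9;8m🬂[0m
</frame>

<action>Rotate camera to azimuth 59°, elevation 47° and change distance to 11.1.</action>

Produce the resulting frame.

<frame>
[38;2;23;16;14m[48;2;21;15;13m🬂[38;2;23;16;14m[48;2;21;15;13m🬂[38;2;23;16;14m[48;2;21;15;13m🬂[38;2;23;16;14m[48;2;21;15;13m🬂[38;2;23;16;14m[48;2;21;15;13m🬂[38;2;23;16;14m[48;2;21;15;13m🬂[38;2;23;16;14m[48;2;21;15;13m🬂[38;2;23;16;14m[48;2;21;15;13m🬂[38;2;23;16;14m[48;2;21;15;13m🬂[38;2;23;16;14m[48;2;21;15;13m🬂[38;2;23;16;14m[48;2;21;15;13m🬂[38;2;23;16;14m[48;2;21;15;13m🬂[0m
[38;2;19;14;12m[48;2;18;13;12m🬎[38;2;19;14;12m[48;2;18;13;12m🬎[38;2;19;14;12m[48;2;18;13;12m🬎[38;2;19;14;12m[48;2;18;13;12m🬎[38;2;19;14;12m[48;2;18;13;12m🬎[38;2;19;14;12m[48;2;18;13;12m🬎[38;2;19;14;12m[48;2;18;13;12m🬎[38;2;19;14;12m[48;2;18;13;12m🬎[38;2;19;14;12m[48;2;18;13;12m🬎[38;2;19;14;12m[48;2;18;13;12m🬎[38;2;19;14;12m[48;2;18;13;12m🬎[38;2;19;14;12m[48;2;18;13;12m🬎[0m
[38;2;16;13;11m[48;2;15;12;11m🬎[38;2;16;13;11m[48;2;15;12;11m🬎[38;2;16;13;11m[48;2;15;12;11m🬎[38;2;16;13;11m[48;2;15;12;11m🬎[38;2;16;12;11m[48;2;93;13;26m🬝[38;2;118;19;36m[48;2;19;10;10m🬃[38;2;47;6;13m[48;2;17;10;10m🬇[38;2;141;35;52m[48;2;16;12;11m🬢[38;2;16;13;11m[48;2;15;12;11m🬎[38;2;16;13;11m[48;2;15;12;11m🬎[38;2;16;13;11m[48;2;15;12;11m🬎[38;2;16;13;11m[48;2;15;12;11m🬎[0m
[38;2;14;12;10m[48;2;12;11;10m🬂[38;2;14;12;10m[48;2;12;11;10m🬂[38;2;14;12;10m[48;2;12;11;10m🬂[38;2;14;12;10m[48;2;12;11;10m🬂[38;2;29;10;12m[48;2;110;16;31m🬘[38;2;90;13;25m[48;2;13;11;10m🬏[38;2;14;12;10m[48;2;12;11;10m🬂[38;2;13;11;10m[48;2;105;15;30m🬆[38;2;92;13;26m[48;2;19;10;10m🬀[38;2;14;12;10m[48;2;12;11;10m🬂[38;2;14;12;10m[48;2;12;11;10m🬂[38;2;14;12;10m[48;2;12;11;10m🬂[0m
[38;2;11;11;9m[48;2;9;10;9m🬂[38;2;11;11;9m[48;2;9;10;9m🬂[38;2;11;11;9m[48;2;9;10;9m🬂[38;2;11;11;9m[48;2;9;10;9m🬂[38;2;11;11;9m[48;2;9;10;9m🬂[38;2;86;12;24m[48;2;9;10;9m🬂[38;2;114;18;34m[48;2;9;10;9m🬂[38;2;45;6;13m[48;2;9;10;9m🬀[38;2;11;11;9m[48;2;9;10;9m🬂[38;2;11;11;9m[48;2;9;10;9m🬂[38;2;11;11;9m[48;2;9;10;9m🬂[38;2;11;11;9m[48;2;9;10;9m🬂[0m
[38;2;8;9;8m[48;2;7;9;8m🬂[38;2;8;9;8m[48;2;7;9;8m🬂[38;2;8;9;8m[48;2;7;9;8m🬂[38;2;8;9;8m[48;2;7;9;8m🬂[38;2;8;9;8m[48;2;7;9;8m🬂[38;2;8;9;8m[48;2;7;9;8m🬂[38;2;8;9;8m[48;2;7;9;8m🬂[38;2;8;9;8m[48;2;7;9;8m🬂[38;2;8;9;8m[48;2;7;9;8m🬂[38;2;8;9;8m[48;2;7;9;8m🬂[38;2;8;9;8m[48;2;7;9;8m🬂[38;2;8;9;8m[48;2;7;9;8m🬂[0m
</frame>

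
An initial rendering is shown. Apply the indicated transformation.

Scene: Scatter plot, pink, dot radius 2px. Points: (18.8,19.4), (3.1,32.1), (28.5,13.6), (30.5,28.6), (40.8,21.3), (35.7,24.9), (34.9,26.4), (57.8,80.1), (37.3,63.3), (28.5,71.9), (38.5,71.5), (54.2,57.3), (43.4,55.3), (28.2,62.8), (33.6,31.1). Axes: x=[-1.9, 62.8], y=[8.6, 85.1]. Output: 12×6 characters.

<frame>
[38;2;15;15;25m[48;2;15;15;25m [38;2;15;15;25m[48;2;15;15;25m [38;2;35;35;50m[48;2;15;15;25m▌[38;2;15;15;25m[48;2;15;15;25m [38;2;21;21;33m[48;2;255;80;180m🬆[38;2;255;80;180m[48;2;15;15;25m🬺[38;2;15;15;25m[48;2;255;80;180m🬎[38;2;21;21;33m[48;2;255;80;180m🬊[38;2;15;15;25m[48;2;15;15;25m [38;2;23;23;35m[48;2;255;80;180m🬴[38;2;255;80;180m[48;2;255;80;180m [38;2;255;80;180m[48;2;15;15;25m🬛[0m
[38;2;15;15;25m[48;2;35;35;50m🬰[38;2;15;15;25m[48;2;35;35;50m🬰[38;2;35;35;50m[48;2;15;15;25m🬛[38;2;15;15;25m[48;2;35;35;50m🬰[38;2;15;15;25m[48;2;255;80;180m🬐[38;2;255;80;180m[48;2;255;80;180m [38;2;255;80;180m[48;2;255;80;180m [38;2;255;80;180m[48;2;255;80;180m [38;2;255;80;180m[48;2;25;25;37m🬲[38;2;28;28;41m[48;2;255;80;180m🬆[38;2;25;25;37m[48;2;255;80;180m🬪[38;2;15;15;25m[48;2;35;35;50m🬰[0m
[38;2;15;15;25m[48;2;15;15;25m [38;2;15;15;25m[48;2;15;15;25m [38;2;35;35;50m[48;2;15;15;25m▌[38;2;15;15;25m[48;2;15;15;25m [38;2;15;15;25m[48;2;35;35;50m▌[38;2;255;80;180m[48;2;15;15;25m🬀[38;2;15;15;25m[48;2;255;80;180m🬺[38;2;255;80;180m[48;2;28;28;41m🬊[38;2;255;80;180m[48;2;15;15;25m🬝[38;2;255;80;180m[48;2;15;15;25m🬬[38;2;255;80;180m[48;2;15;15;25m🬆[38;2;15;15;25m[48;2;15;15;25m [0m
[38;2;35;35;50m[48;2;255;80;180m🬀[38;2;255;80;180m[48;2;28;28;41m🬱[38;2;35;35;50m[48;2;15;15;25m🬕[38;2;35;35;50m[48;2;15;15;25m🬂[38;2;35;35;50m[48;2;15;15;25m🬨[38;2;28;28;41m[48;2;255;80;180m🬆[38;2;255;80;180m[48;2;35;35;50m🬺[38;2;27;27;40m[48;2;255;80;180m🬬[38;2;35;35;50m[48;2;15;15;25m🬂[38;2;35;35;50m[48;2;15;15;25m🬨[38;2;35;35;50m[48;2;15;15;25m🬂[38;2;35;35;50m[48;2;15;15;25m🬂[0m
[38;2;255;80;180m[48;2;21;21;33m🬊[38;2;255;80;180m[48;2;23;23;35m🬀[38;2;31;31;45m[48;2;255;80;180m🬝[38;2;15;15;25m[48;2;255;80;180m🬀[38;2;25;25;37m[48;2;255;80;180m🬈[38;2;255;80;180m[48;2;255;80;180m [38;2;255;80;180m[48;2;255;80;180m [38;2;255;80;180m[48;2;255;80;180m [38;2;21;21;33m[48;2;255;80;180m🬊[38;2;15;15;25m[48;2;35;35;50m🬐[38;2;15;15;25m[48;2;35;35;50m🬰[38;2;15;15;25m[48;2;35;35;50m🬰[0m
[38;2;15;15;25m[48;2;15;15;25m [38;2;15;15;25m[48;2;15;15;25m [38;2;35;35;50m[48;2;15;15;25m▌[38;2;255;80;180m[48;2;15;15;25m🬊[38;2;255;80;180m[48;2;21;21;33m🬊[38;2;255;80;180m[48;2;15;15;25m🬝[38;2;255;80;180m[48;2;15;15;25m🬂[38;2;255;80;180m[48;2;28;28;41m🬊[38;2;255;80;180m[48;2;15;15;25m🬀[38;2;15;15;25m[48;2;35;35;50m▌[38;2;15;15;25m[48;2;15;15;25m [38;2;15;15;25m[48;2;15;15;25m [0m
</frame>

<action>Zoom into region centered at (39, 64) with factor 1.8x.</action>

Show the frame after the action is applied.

<frame>
[38;2;15;15;25m[48;2;15;15;25m [38;2;15;15;25m[48;2;15;15;25m [38;2;35;35;50m[48;2;15;15;25m▌[38;2;15;15;25m[48;2;15;15;25m [38;2;15;15;25m[48;2;35;35;50m▌[38;2;15;15;25m[48;2;15;15;25m [38;2;15;15;25m[48;2;15;15;25m [38;2;35;35;50m[48;2;15;15;25m▌[38;2;15;15;25m[48;2;15;15;25m [38;2;15;15;25m[48;2;35;35;50m▌[38;2;15;15;25m[48;2;255;80;180m🬝[38;2;15;15;25m[48;2;255;80;180m🬀[0m
[38;2;15;15;25m[48;2;35;35;50m🬰[38;2;21;21;33m[48;2;255;80;180m🬆[38;2;255;80;180m[48;2;15;15;25m🬺[38;2;23;23;35m[48;2;255;80;180m🬬[38;2;27;27;40m[48;2;255;80;180m🬝[38;2;15;15;25m[48;2;255;80;180m🬀[38;2;21;21;33m[48;2;255;80;180m🬊[38;2;35;35;50m[48;2;15;15;25m🬛[38;2;15;15;25m[48;2;35;35;50m🬰[38;2;15;15;25m[48;2;35;35;50m🬐[38;2;15;15;25m[48;2;35;35;50m🬰[38;2;255;80;180m[48;2;21;21;33m🬊[0m
[38;2;15;15;25m[48;2;15;15;25m [38;2;15;15;25m[48;2;255;80;180m🬄[38;2;255;80;180m[48;2;255;80;180m [38;2;15;15;25m[48;2;255;80;180m🬬[38;2;21;21;33m[48;2;255;80;180m🬆[38;2;255;80;180m[48;2;255;80;180m [38;2;255;80;180m[48;2;15;15;25m🬐[38;2;35;35;50m[48;2;15;15;25m▌[38;2;15;15;25m[48;2;15;15;25m [38;2;15;15;25m[48;2;35;35;50m▌[38;2;15;15;25m[48;2;15;15;25m [38;2;15;15;25m[48;2;15;15;25m [0m
[38;2;35;35;50m[48;2;15;15;25m🬂[38;2;255;80;180m[48;2;19;19;30m🬁[38;2;255;80;180m[48;2;21;21;33m🬆[38;2;35;35;50m[48;2;15;15;25m🬂[38;2;255;80;180m[48;2;27;27;40m🬁[38;2;255;80;180m[48;2;15;15;25m🬆[38;2;28;28;41m[48;2;255;80;180m🬆[38;2;255;80;180m[48;2;35;35;50m🬺[38;2;23;23;35m[48;2;255;80;180m🬬[38;2;27;27;40m[48;2;255;80;180m🬝[38;2;35;35;50m[48;2;255;80;180m🬀[38;2;255;80;180m[48;2;28;28;41m🬱[0m
[38;2;15;15;25m[48;2;35;35;50m🬰[38;2;15;15;25m[48;2;35;35;50m🬰[38;2;35;35;50m[48;2;15;15;25m🬛[38;2;15;15;25m[48;2;35;35;50m🬰[38;2;15;15;25m[48;2;35;35;50m🬐[38;2;15;15;25m[48;2;35;35;50m🬰[38;2;23;23;35m[48;2;255;80;180m🬺[38;2;255;80;180m[48;2;28;28;41m🬆[38;2;15;15;25m[48;2;35;35;50m🬰[38;2;15;15;25m[48;2;35;35;50m🬐[38;2;255;80;180m[48;2;21;21;33m🬊[38;2;255;80;180m[48;2;23;23;35m🬀[0m
[38;2;15;15;25m[48;2;15;15;25m [38;2;15;15;25m[48;2;15;15;25m [38;2;35;35;50m[48;2;15;15;25m▌[38;2;15;15;25m[48;2;15;15;25m [38;2;15;15;25m[48;2;35;35;50m▌[38;2;15;15;25m[48;2;15;15;25m [38;2;15;15;25m[48;2;15;15;25m [38;2;35;35;50m[48;2;15;15;25m▌[38;2;15;15;25m[48;2;15;15;25m [38;2;15;15;25m[48;2;35;35;50m▌[38;2;15;15;25m[48;2;15;15;25m [38;2;15;15;25m[48;2;15;15;25m [0m
</frame>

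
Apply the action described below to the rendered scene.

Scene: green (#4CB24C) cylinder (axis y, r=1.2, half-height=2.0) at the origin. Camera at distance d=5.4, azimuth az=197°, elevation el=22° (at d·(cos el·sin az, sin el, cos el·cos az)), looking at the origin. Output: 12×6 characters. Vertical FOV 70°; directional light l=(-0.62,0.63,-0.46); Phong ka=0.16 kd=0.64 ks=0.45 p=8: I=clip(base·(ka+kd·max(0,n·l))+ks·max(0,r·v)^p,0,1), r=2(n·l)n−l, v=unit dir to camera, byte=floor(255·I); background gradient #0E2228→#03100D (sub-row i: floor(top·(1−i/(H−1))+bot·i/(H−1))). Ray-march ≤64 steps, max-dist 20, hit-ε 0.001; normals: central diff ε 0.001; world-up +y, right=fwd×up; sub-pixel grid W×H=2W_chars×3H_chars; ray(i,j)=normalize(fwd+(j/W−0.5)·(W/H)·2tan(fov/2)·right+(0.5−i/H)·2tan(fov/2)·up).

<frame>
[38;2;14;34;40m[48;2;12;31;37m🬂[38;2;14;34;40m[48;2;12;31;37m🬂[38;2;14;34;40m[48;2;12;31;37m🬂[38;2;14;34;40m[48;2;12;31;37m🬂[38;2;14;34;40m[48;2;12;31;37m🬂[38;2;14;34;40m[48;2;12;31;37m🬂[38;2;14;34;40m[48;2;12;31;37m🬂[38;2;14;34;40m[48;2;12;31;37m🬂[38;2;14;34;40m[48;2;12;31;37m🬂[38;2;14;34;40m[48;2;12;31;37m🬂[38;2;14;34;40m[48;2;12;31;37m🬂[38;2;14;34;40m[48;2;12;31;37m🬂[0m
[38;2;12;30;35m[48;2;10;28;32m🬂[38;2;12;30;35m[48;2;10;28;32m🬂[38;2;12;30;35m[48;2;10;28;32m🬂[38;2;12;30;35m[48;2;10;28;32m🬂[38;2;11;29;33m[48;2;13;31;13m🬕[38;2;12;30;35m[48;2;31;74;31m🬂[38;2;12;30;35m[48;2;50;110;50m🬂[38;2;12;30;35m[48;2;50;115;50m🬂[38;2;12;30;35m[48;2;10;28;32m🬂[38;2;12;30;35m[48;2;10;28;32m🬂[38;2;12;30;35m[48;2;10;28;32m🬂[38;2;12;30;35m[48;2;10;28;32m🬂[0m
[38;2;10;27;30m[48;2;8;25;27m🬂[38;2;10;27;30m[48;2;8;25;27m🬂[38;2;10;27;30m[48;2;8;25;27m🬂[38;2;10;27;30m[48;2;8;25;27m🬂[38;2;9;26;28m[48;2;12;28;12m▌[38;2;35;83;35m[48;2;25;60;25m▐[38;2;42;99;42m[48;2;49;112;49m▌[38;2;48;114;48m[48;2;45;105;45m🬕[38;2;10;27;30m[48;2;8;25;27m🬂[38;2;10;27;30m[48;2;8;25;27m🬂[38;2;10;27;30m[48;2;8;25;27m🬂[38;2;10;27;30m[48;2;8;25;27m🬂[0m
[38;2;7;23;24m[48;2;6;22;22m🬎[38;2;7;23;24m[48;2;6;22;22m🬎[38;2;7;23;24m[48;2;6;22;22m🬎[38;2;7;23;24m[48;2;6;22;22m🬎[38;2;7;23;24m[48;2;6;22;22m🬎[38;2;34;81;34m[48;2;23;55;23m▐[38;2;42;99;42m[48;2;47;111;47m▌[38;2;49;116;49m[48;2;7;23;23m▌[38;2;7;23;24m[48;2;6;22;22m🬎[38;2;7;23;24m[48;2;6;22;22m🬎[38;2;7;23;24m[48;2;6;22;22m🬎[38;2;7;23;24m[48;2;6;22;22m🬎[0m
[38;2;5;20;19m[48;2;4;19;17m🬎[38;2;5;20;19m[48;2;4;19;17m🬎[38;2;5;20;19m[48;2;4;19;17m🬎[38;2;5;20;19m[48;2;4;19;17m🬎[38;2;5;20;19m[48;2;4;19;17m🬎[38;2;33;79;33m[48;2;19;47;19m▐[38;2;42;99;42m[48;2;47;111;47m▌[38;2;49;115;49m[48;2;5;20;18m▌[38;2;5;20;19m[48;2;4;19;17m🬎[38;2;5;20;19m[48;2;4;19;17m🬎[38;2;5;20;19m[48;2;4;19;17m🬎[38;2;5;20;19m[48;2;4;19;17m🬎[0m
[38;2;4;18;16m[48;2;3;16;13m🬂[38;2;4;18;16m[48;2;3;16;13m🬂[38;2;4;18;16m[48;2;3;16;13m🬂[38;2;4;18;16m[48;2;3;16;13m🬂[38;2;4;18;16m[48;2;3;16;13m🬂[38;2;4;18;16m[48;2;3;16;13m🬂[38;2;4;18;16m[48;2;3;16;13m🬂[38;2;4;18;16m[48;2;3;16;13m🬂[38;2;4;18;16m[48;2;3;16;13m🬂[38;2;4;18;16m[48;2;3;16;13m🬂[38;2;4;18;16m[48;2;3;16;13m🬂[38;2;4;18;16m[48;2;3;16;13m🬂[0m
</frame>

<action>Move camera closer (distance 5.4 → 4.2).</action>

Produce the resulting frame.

<frame>
[38;2;14;34;40m[48;2;12;31;37m🬂[38;2;14;34;40m[48;2;12;31;37m🬂[38;2;14;34;40m[48;2;12;31;37m🬂[38;2;14;34;40m[48;2;12;31;37m🬂[38;2;14;35;34m[48;2;27;64;27m🬝[38;2;13;33;39m[48;2;35;84;35m🬎[38;2;13;33;39m[48;2;57;116;57m🬎[38;2;13;33;39m[48;2;64;130;64m🬎[38;2;49;115;49m[48;2;13;32;38m🬏[38;2;14;34;40m[48;2;12;31;37m🬂[38;2;14;34;40m[48;2;12;31;37m🬂[38;2;14;34;40m[48;2;12;31;37m🬂[0m
[38;2;12;30;35m[48;2;10;28;32m🬂[38;2;12;30;35m[48;2;10;28;32m🬂[38;2;12;30;35m[48;2;10;28;32m🬂[38;2;12;30;35m[48;2;10;28;32m🬂[38;2;26;61;26m[48;2;15;35;15m▐[38;2;38;89;38m[48;2;32;77;32m▐[38;2;56;117;56m[48;2;44;101;44m▐[38;2;62;127;62m[48;2;52;117;52m🬄[38;2;48;114;48m[48;2;11;29;33m▌[38;2;12;30;35m[48;2;10;28;32m🬂[38;2;12;30;35m[48;2;10;28;32m🬂[38;2;12;30;35m[48;2;10;28;32m🬂[0m
[38;2;10;27;30m[48;2;8;25;27m🬂[38;2;10;27;30m[48;2;8;25;27m🬂[38;2;10;27;30m[48;2;8;25;27m🬂[38;2;10;27;30m[48;2;8;25;27m🬂[38;2;23;56;23m[48;2;10;27;17m▐[38;2;37;88;37m[48;2;31;75;31m▐[38;2;42;99;42m[48;2;47;109;47m▌[38;2;51;116;51m[48;2;49;115;49m🬀[38;2;46;110;46m[48;2;8;25;28m🬄[38;2;10;27;30m[48;2;8;25;27m🬂[38;2;10;27;30m[48;2;8;25;27m🬂[38;2;10;27;30m[48;2;8;25;27m🬂[0m
[38;2;7;23;24m[48;2;6;22;22m🬎[38;2;7;23;24m[48;2;6;22;22m🬎[38;2;7;23;24m[48;2;6;22;22m🬎[38;2;7;23;24m[48;2;6;22;22m🬎[38;2;20;48;20m[48;2;7;23;23m▐[38;2;37;87;37m[48;2;30;71;30m▐[38;2;42;99;42m[48;2;46;108;46m▌[38;2;48;114;48m[48;2;49;115;49m▌[38;2;7;23;24m[48;2;6;22;22m🬎[38;2;7;23;24m[48;2;6;22;22m🬎[38;2;7;23;24m[48;2;6;22;22m🬎[38;2;7;23;24m[48;2;6;22;22m🬎[0m
[38;2;5;20;19m[48;2;4;19;17m🬎[38;2;5;20;19m[48;2;4;19;17m🬎[38;2;5;20;19m[48;2;4;19;17m🬎[38;2;5;20;19m[48;2;4;19;17m🬎[38;2;15;36;15m[48;2;5;20;18m▐[38;2;36;85;36m[48;2;28;67;28m▐[38;2;42;99;42m[48;2;46;108;46m▌[38;2;49;114;49m[48;2;48;113;48m🬕[38;2;5;20;19m[48;2;4;19;17m🬎[38;2;5;20;19m[48;2;4;19;17m🬎[38;2;5;20;19m[48;2;4;19;17m🬎[38;2;5;20;19m[48;2;4;19;17m🬎[0m
[38;2;4;18;16m[48;2;3;16;13m🬂[38;2;4;18;16m[48;2;3;16;13m🬂[38;2;4;18;16m[48;2;3;16;13m🬂[38;2;4;18;16m[48;2;3;16;13m🬂[38;2;12;28;12m[48;2;3;16;14m🬁[38;2;31;73;31m[48;2;3;16;13m🬎[38;2;44;104;44m[48;2;3;16;13m🬎[38;2;48;113;48m[48;2;3;16;13m🬆[38;2;4;18;16m[48;2;3;16;13m🬂[38;2;4;18;16m[48;2;3;16;13m🬂[38;2;4;18;16m[48;2;3;16;13m🬂[38;2;4;18;16m[48;2;3;16;13m🬂[0m
</frame>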